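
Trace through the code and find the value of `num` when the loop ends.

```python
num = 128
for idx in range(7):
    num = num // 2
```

Let's trace through this code step by step.

Initialize: num = 128
Entering loop: for idx in range(7):
After iteration 1: idx = 0, num = 64
After iteration 2: idx = 1, num = 32
After iteration 3: idx = 2, num = 16
After iteration 4: idx = 3, num = 8
After iteration 5: idx = 4, num = 4
After iteration 6: idx = 5, num = 2
After iteration 7: idx = 6, num = 1
Loop ends.

Final answer: 1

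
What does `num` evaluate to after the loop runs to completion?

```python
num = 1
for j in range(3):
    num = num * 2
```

Let's trace through this code step by step.

Initialize: num = 1
Entering loop: for j in range(3):
After iteration 1: j = 0, num = 2
After iteration 2: j = 1, num = 4
After iteration 3: j = 2, num = 8
Loop ends.

Final answer: 8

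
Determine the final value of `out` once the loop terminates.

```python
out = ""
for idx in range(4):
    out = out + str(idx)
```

Let's trace through this code step by step.

Initialize: out = ''
Entering loop: for idx in range(4):
After iteration 1: idx = 0, out = '0'
After iteration 2: idx = 1, out = '01'
After iteration 3: idx = 2, out = '012'
After iteration 4: idx = 3, out = '0123'
Loop ends.

Final answer: '0123'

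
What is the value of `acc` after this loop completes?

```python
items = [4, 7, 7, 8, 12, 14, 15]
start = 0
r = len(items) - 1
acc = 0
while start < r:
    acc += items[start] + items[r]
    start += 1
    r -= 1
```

Let's trace through this code step by step.

Initialize: items = [4, 7, 7, 8, 12, 14, 15]
Initialize: start = 0
Initialize: r = 6
Initialize: acc = 0
Entering loop: while start < r:
After iteration 1: start = 1, r = 5, acc = 19
After iteration 2: start = 2, r = 4, acc = 40
After iteration 3: start = 3, r = 3, acc = 59
Loop ends.

Final answer: 59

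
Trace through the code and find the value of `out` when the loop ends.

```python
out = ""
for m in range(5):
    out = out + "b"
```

Let's trace through this code step by step.

Initialize: out = ''
Entering loop: for m in range(5):
After iteration 1: m = 0, out = 'b'
After iteration 2: m = 1, out = 'bb'
After iteration 3: m = 2, out = 'bbb'
After iteration 4: m = 3, out = 'bbbb'
After iteration 5: m = 4, out = 'bbbbb'
Loop ends.

Final answer: 'bbbbb'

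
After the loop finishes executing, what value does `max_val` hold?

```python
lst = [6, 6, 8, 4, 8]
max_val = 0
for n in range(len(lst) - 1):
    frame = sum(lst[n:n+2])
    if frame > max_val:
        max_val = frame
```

Let's trace through this code step by step.

Initialize: lst = [6, 6, 8, 4, 8]
Initialize: max_val = 0
Entering loop: for n in range(len(lst) - 1):
After iteration 1: n = 0, max_val = 12, frame = 12
After iteration 2: n = 1, max_val = 14, frame = 14
After iteration 3: n = 2, max_val = 14, frame = 12
After iteration 4: n = 3, max_val = 14, frame = 12
Loop ends.

Final answer: 14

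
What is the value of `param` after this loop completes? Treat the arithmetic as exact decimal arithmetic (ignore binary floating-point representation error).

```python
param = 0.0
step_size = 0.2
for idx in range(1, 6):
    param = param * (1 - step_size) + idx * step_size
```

Let's trace through this code step by step.

Initialize: param = 0.0
Initialize: step_size = 0.2
Entering loop: for idx in range(1, 6):
After iteration 1: idx = 1, param = 0.2
After iteration 2: idx = 2, param = 0.56
After iteration 3: idx = 3, param = 1.048
After iteration 4: idx = 4, param = 1.6384
After iteration 5: idx = 5, param = 2.31072
Loop ends.

Final answer: 2.31072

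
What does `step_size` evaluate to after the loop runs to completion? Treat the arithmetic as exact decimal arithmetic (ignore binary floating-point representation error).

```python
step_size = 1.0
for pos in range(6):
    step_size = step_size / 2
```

Let's trace through this code step by step.

Initialize: step_size = 1.0
Entering loop: for pos in range(6):
After iteration 1: pos = 0, step_size = 0.5
After iteration 2: pos = 1, step_size = 0.25
After iteration 3: pos = 2, step_size = 0.125
After iteration 4: pos = 3, step_size = 0.0625
After iteration 5: pos = 4, step_size = 0.03125
After iteration 6: pos = 5, step_size = 0.015625
Loop ends.

Final answer: 0.015625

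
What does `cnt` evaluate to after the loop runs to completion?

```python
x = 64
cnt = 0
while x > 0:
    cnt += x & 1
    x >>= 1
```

Let's trace through this code step by step.

Initialize: x = 64
Initialize: cnt = 0
Entering loop: while x > 0:
After iteration 1: x = 32, cnt = 0
After iteration 2: x = 16, cnt = 0
After iteration 3: x = 8, cnt = 0
After iteration 4: x = 4, cnt = 0
After iteration 5: x = 2, cnt = 0
After iteration 6: x = 1, cnt = 0
After iteration 7: x = 0, cnt = 1
Loop ends.

Final answer: 1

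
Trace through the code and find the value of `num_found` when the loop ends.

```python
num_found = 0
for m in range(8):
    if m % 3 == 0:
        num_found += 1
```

Let's trace through this code step by step.

Initialize: num_found = 0
Entering loop: for m in range(8):
After iteration 1: m = 0, num_found = 1
After iteration 2: m = 1, num_found = 1
After iteration 3: m = 2, num_found = 1
After iteration 4: m = 3, num_found = 2
After iteration 5: m = 4, num_found = 2
After iteration 6: m = 5, num_found = 2
After iteration 7: m = 6, num_found = 3
After iteration 8: m = 7, num_found = 3
Loop ends.

Final answer: 3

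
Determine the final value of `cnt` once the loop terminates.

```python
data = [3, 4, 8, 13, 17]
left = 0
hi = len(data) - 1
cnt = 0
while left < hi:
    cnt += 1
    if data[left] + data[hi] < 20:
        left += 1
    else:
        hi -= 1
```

Let's trace through this code step by step.

Initialize: data = [3, 4, 8, 13, 17]
Initialize: left = 0
Initialize: hi = 4
Initialize: cnt = 0
Entering loop: while left < hi:
After iteration 1: left = 0, hi = 3, cnt = 1
After iteration 2: left = 1, hi = 3, cnt = 2
After iteration 3: left = 2, hi = 3, cnt = 3
After iteration 4: left = 2, hi = 2, cnt = 4
Loop ends.

Final answer: 4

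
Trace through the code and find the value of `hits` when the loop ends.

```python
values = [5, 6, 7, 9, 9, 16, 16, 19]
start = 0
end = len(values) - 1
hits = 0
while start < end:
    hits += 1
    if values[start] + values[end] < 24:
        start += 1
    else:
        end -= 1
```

Let's trace through this code step by step.

Initialize: values = [5, 6, 7, 9, 9, 16, 16, 19]
Initialize: start = 0
Initialize: end = 7
Initialize: hits = 0
Entering loop: while start < end:
After iteration 1: start = 0, end = 6, hits = 1
After iteration 2: start = 1, end = 6, hits = 2
After iteration 3: start = 2, end = 6, hits = 3
After iteration 4: start = 3, end = 6, hits = 4
After iteration 5: start = 3, end = 5, hits = 5
After iteration 6: start = 3, end = 4, hits = 6
After iteration 7: start = 4, end = 4, hits = 7
Loop ends.

Final answer: 7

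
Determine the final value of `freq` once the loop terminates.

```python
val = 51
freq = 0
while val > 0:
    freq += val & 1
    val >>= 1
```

Let's trace through this code step by step.

Initialize: val = 51
Initialize: freq = 0
Entering loop: while val > 0:
After iteration 1: val = 25, freq = 1
After iteration 2: val = 12, freq = 2
After iteration 3: val = 6, freq = 2
After iteration 4: val = 3, freq = 2
After iteration 5: val = 1, freq = 3
After iteration 6: val = 0, freq = 4
Loop ends.

Final answer: 4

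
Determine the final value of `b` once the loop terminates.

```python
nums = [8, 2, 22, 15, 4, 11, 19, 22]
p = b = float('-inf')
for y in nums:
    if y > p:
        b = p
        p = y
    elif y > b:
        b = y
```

Let's trace through this code step by step.

Initialize: nums = [8, 2, 22, 15, 4, 11, 19, 22]
Initialize: p = -inf
Initialize: b = -inf
Entering loop: for y in nums:
After iteration 1: y = 8, p = 8, b = -inf
After iteration 2: y = 2, p = 8, b = 2
After iteration 3: y = 22, p = 22, b = 8
After iteration 4: y = 15, p = 22, b = 15
After iteration 5: y = 4, p = 22, b = 15
After iteration 6: y = 11, p = 22, b = 15
After iteration 7: y = 19, p = 22, b = 19
After iteration 8: y = 22, p = 22, b = 22
Loop ends.

Final answer: 22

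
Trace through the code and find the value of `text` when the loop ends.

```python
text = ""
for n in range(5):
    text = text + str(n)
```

Let's trace through this code step by step.

Initialize: text = ''
Entering loop: for n in range(5):
After iteration 1: n = 0, text = '0'
After iteration 2: n = 1, text = '01'
After iteration 3: n = 2, text = '012'
After iteration 4: n = 3, text = '0123'
After iteration 5: n = 4, text = '01234'
Loop ends.

Final answer: '01234'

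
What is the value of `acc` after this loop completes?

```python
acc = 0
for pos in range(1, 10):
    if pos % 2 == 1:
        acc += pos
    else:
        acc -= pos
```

Let's trace through this code step by step.

Initialize: acc = 0
Entering loop: for pos in range(1, 10):
After iteration 1: pos = 1, acc = 1
After iteration 2: pos = 2, acc = -1
After iteration 3: pos = 3, acc = 2
After iteration 4: pos = 4, acc = -2
After iteration 5: pos = 5, acc = 3
After iteration 6: pos = 6, acc = -3
After iteration 7: pos = 7, acc = 4
After iteration 8: pos = 8, acc = -4
After iteration 9: pos = 9, acc = 5
Loop ends.

Final answer: 5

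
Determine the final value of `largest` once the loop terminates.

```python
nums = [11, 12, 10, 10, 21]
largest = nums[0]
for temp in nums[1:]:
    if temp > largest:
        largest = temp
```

Let's trace through this code step by step.

Initialize: nums = [11, 12, 10, 10, 21]
Initialize: largest = 11
Entering loop: for temp in nums[1:]:
After iteration 1: temp = 12, largest = 12
After iteration 2: temp = 10, largest = 12
After iteration 3: temp = 10, largest = 12
After iteration 4: temp = 21, largest = 21
Loop ends.

Final answer: 21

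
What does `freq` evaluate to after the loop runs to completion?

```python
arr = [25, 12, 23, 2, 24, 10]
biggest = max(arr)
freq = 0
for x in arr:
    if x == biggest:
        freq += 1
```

Let's trace through this code step by step.

Initialize: arr = [25, 12, 23, 2, 24, 10]
Initialize: biggest = 25
Initialize: freq = 0
Entering loop: for x in arr:
After iteration 1: x = 25, freq = 1
After iteration 2: x = 12, freq = 1
After iteration 3: x = 23, freq = 1
After iteration 4: x = 2, freq = 1
After iteration 5: x = 24, freq = 1
After iteration 6: x = 10, freq = 1
Loop ends.

Final answer: 1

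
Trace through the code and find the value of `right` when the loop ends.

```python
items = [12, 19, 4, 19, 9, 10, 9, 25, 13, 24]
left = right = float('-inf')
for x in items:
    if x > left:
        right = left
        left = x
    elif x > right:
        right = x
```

Let's trace through this code step by step.

Initialize: items = [12, 19, 4, 19, 9, 10, 9, 25, 13, 24]
Initialize: left = -inf
Initialize: right = -inf
Entering loop: for x in items:
After iteration 1: x = 12, left = 12, right = -inf
After iteration 2: x = 19, left = 19, right = 12
After iteration 3: x = 4, left = 19, right = 12
After iteration 4: x = 19, left = 19, right = 19
After iteration 5: x = 9, left = 19, right = 19
After iteration 6: x = 10, left = 19, right = 19
After iteration 7: x = 9, left = 19, right = 19
After iteration 8: x = 25, left = 25, right = 19
After iteration 9: x = 13, left = 25, right = 19
After iteration 10: x = 24, left = 25, right = 24
Loop ends.

Final answer: 24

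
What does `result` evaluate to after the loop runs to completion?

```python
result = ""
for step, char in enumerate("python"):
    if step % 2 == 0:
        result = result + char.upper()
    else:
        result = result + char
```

Let's trace through this code step by step.

Initialize: result = ''
Entering loop: for step, char in enumerate("python"):
After iteration 1: step = 0, char = 'p', result = 'P'
After iteration 2: step = 1, char = 'y', result = 'Py'
After iteration 3: step = 2, char = 't', result = 'PyT'
After iteration 4: step = 3, char = 'h', result = 'PyTh'
After iteration 5: step = 4, char = 'o', result = 'PyThO'
After iteration 6: step = 5, char = 'n', result = 'PyThOn'
Loop ends.

Final answer: 'PyThOn'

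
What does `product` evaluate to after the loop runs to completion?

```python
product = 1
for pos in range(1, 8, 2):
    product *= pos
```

Let's trace through this code step by step.

Initialize: product = 1
Entering loop: for pos in range(1, 8, 2):
After iteration 1: pos = 1, product = 1
After iteration 2: pos = 3, product = 3
After iteration 3: pos = 5, product = 15
After iteration 4: pos = 7, product = 105
Loop ends.

Final answer: 105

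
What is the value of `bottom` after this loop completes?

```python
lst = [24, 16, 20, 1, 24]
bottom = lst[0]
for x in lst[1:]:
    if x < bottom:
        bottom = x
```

Let's trace through this code step by step.

Initialize: lst = [24, 16, 20, 1, 24]
Initialize: bottom = 24
Entering loop: for x in lst[1:]:
After iteration 1: x = 16, bottom = 16
After iteration 2: x = 20, bottom = 16
After iteration 3: x = 1, bottom = 1
After iteration 4: x = 24, bottom = 1
Loop ends.

Final answer: 1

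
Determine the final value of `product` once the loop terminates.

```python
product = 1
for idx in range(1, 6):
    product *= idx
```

Let's trace through this code step by step.

Initialize: product = 1
Entering loop: for idx in range(1, 6):
After iteration 1: idx = 1, product = 1
After iteration 2: idx = 2, product = 2
After iteration 3: idx = 3, product = 6
After iteration 4: idx = 4, product = 24
After iteration 5: idx = 5, product = 120
Loop ends.

Final answer: 120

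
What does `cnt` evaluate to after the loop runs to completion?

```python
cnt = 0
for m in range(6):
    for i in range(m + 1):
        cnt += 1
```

Let's trace through this code step by step.

Initialize: cnt = 0
Entering loop: for m in range(6):
After iteration 1: m = 0, cnt = 1, i = 0
After iteration 2: m = 1, cnt = 3, i = 1
After iteration 3: m = 2, cnt = 6, i = 2
After iteration 4: m = 3, cnt = 10, i = 3
After iteration 5: m = 4, cnt = 15, i = 4
After iteration 6: m = 5, cnt = 21, i = 5
Loop ends.

Final answer: 21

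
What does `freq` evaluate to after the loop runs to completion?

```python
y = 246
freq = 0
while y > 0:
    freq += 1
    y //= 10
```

Let's trace through this code step by step.

Initialize: y = 246
Initialize: freq = 0
Entering loop: while y > 0:
After iteration 1: y = 24, freq = 1
After iteration 2: y = 2, freq = 2
After iteration 3: y = 0, freq = 3
Loop ends.

Final answer: 3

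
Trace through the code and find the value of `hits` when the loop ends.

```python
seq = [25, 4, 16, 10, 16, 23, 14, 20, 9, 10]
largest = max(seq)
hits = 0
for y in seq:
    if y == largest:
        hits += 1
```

Let's trace through this code step by step.

Initialize: seq = [25, 4, 16, 10, 16, 23, 14, 20, 9, 10]
Initialize: largest = 25
Initialize: hits = 0
Entering loop: for y in seq:
After iteration 1: y = 25, hits = 1
After iteration 2: y = 4, hits = 1
After iteration 3: y = 16, hits = 1
After iteration 4: y = 10, hits = 1
After iteration 5: y = 16, hits = 1
After iteration 6: y = 23, hits = 1
After iteration 7: y = 14, hits = 1
After iteration 8: y = 20, hits = 1
After iteration 9: y = 9, hits = 1
After iteration 10: y = 10, hits = 1
Loop ends.

Final answer: 1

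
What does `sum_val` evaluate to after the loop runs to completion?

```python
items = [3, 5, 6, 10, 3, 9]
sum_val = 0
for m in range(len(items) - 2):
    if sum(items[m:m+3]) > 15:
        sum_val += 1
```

Let's trace through this code step by step.

Initialize: items = [3, 5, 6, 10, 3, 9]
Initialize: sum_val = 0
Entering loop: for m in range(len(items) - 2):
After iteration 1: m = 0, sum_val = 0
After iteration 2: m = 1, sum_val = 1
After iteration 3: m = 2, sum_val = 2
After iteration 4: m = 3, sum_val = 3
Loop ends.

Final answer: 3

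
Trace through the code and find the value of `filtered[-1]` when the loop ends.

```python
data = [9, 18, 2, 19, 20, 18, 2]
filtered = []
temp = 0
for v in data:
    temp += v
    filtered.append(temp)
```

Let's trace through this code step by step.

Initialize: data = [9, 18, 2, 19, 20, 18, 2]
Initialize: filtered = []
Initialize: temp = 0
Entering loop: for v in data:
After iteration 1: v = 9, filtered = [9], temp = 9
After iteration 2: v = 18, filtered = [9, 27], temp = 27
After iteration 3: v = 2, filtered = [9, 27, 29], temp = 29
After iteration 4: v = 19, filtered = [9, 27, 29, 48], temp = 48
After iteration 5: v = 20, filtered = [9, 27, 29, 48, 68], temp = 68
After iteration 6: v = 18, filtered = [9, 27, 29, 48, 68, 86], temp = 86
After iteration 7: v = 2, filtered = [9, 27, 29, 48, 68, 86, 88], temp = 88
Loop ends.
filtered[-1] = 88

Final answer: 88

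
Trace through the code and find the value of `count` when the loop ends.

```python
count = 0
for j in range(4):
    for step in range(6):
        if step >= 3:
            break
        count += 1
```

Let's trace through this code step by step.

Initialize: count = 0
Entering loop: for j in range(4):
After iteration 1: j = 0, count = 3
After iteration 2: j = 1, count = 6
After iteration 3: j = 2, count = 9
After iteration 4: j = 3, count = 12
Loop ends.

Final answer: 12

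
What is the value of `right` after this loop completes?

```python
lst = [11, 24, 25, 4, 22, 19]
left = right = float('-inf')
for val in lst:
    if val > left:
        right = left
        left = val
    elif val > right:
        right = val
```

Let's trace through this code step by step.

Initialize: lst = [11, 24, 25, 4, 22, 19]
Initialize: left = -inf
Initialize: right = -inf
Entering loop: for val in lst:
After iteration 1: val = 11, left = 11, right = -inf
After iteration 2: val = 24, left = 24, right = 11
After iteration 3: val = 25, left = 25, right = 24
After iteration 4: val = 4, left = 25, right = 24
After iteration 5: val = 22, left = 25, right = 24
After iteration 6: val = 19, left = 25, right = 24
Loop ends.

Final answer: 24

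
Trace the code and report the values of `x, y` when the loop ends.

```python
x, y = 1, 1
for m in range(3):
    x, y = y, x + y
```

Let's trace through this code step by step.

Initialize: x = 1
Initialize: y = 1
Entering loop: for m in range(3):
After iteration 1: m = 0, x = 1, y = 2
After iteration 2: m = 1, x = 2, y = 3
After iteration 3: m = 2, x = 3, y = 5
Loop ends.

Final answer: 3, 5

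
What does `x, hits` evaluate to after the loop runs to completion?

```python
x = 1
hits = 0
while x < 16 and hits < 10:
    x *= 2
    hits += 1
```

Let's trace through this code step by step.

Initialize: x = 1
Initialize: hits = 0
Entering loop: while x < 16 and hits < 10:
After iteration 1: x = 2, hits = 1
After iteration 2: x = 4, hits = 2
After iteration 3: x = 8, hits = 3
After iteration 4: x = 16, hits = 4
Loop ends.

Final answer: 16, 4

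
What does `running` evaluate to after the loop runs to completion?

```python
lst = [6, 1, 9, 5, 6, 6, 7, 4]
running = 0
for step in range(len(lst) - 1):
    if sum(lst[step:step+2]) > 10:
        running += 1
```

Let's trace through this code step by step.

Initialize: lst = [6, 1, 9, 5, 6, 6, 7, 4]
Initialize: running = 0
Entering loop: for step in range(len(lst) - 1):
After iteration 1: step = 0, running = 0
After iteration 2: step = 1, running = 0
After iteration 3: step = 2, running = 1
After iteration 4: step = 3, running = 2
After iteration 5: step = 4, running = 3
After iteration 6: step = 5, running = 4
After iteration 7: step = 6, running = 5
Loop ends.

Final answer: 5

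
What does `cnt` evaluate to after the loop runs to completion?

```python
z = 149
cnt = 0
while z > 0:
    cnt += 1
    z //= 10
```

Let's trace through this code step by step.

Initialize: z = 149
Initialize: cnt = 0
Entering loop: while z > 0:
After iteration 1: z = 14, cnt = 1
After iteration 2: z = 1, cnt = 2
After iteration 3: z = 0, cnt = 3
Loop ends.

Final answer: 3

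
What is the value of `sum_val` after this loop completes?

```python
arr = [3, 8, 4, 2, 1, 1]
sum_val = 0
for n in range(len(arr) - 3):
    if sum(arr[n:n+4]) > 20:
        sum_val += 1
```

Let's trace through this code step by step.

Initialize: arr = [3, 8, 4, 2, 1, 1]
Initialize: sum_val = 0
Entering loop: for n in range(len(arr) - 3):
After iteration 1: n = 0, sum_val = 0
After iteration 2: n = 1, sum_val = 0
After iteration 3: n = 2, sum_val = 0
Loop ends.

Final answer: 0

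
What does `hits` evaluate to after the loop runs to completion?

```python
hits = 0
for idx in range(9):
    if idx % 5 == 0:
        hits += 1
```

Let's trace through this code step by step.

Initialize: hits = 0
Entering loop: for idx in range(9):
After iteration 1: idx = 0, hits = 1
After iteration 2: idx = 1, hits = 1
After iteration 3: idx = 2, hits = 1
After iteration 4: idx = 3, hits = 1
After iteration 5: idx = 4, hits = 1
After iteration 6: idx = 5, hits = 2
After iteration 7: idx = 6, hits = 2
After iteration 8: idx = 7, hits = 2
After iteration 9: idx = 8, hits = 2
Loop ends.

Final answer: 2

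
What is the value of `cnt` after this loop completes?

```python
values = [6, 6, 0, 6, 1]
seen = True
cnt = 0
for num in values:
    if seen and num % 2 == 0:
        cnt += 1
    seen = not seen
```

Let's trace through this code step by step.

Initialize: values = [6, 6, 0, 6, 1]
Initialize: seen = True
Initialize: cnt = 0
Entering loop: for num in values:
After iteration 1: num = 6, seen = False, cnt = 1
After iteration 2: num = 6, seen = True, cnt = 1
After iteration 3: num = 0, seen = False, cnt = 2
After iteration 4: num = 6, seen = True, cnt = 2
After iteration 5: num = 1, seen = False, cnt = 2
Loop ends.

Final answer: 2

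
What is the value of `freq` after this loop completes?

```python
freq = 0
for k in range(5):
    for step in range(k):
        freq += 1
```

Let's trace through this code step by step.

Initialize: freq = 0
Entering loop: for k in range(5):
After iteration 1: k = 0, freq = 0
After iteration 2: k = 1, freq = 1, step = 0
After iteration 3: k = 2, freq = 3, step = 1
After iteration 4: k = 3, freq = 6, step = 2
After iteration 5: k = 4, freq = 10, step = 3
Loop ends.

Final answer: 10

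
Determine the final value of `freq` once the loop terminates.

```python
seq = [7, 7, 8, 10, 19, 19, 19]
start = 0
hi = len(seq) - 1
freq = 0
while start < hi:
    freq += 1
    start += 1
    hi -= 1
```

Let's trace through this code step by step.

Initialize: seq = [7, 7, 8, 10, 19, 19, 19]
Initialize: start = 0
Initialize: hi = 6
Initialize: freq = 0
Entering loop: while start < hi:
After iteration 1: start = 1, hi = 5, freq = 1
After iteration 2: start = 2, hi = 4, freq = 2
After iteration 3: start = 3, hi = 3, freq = 3
Loop ends.

Final answer: 3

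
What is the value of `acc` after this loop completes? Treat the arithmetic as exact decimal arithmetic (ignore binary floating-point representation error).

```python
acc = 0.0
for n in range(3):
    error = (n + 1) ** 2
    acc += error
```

Let's trace through this code step by step.

Initialize: acc = 0.0
Entering loop: for n in range(3):
After iteration 1: n = 0, acc = 1.0, error = 1
After iteration 2: n = 1, acc = 5.0, error = 4
After iteration 3: n = 2, acc = 14.0, error = 9
Loop ends.

Final answer: 14.0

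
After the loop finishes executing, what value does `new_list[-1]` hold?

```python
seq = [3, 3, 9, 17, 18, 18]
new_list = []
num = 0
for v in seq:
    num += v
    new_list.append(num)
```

Let's trace through this code step by step.

Initialize: seq = [3, 3, 9, 17, 18, 18]
Initialize: new_list = []
Initialize: num = 0
Entering loop: for v in seq:
After iteration 1: v = 3, new_list = [3], num = 3
After iteration 2: v = 3, new_list = [3, 6], num = 6
After iteration 3: v = 9, new_list = [3, 6, 15], num = 15
After iteration 4: v = 17, new_list = [3, 6, 15, 32], num = 32
After iteration 5: v = 18, new_list = [3, 6, 15, 32, 50], num = 50
After iteration 6: v = 18, new_list = [3, 6, 15, 32, 50, 68], num = 68
Loop ends.
new_list[-1] = 68

Final answer: 68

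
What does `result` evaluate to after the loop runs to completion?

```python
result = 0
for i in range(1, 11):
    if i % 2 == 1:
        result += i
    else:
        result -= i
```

Let's trace through this code step by step.

Initialize: result = 0
Entering loop: for i in range(1, 11):
After iteration 1: i = 1, result = 1
After iteration 2: i = 2, result = -1
After iteration 3: i = 3, result = 2
After iteration 4: i = 4, result = -2
After iteration 5: i = 5, result = 3
After iteration 6: i = 6, result = -3
After iteration 7: i = 7, result = 4
After iteration 8: i = 8, result = -4
After iteration 9: i = 9, result = 5
After iteration 10: i = 10, result = -5
Loop ends.

Final answer: -5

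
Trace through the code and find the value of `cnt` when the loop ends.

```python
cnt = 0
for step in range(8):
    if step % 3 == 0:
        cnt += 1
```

Let's trace through this code step by step.

Initialize: cnt = 0
Entering loop: for step in range(8):
After iteration 1: step = 0, cnt = 1
After iteration 2: step = 1, cnt = 1
After iteration 3: step = 2, cnt = 1
After iteration 4: step = 3, cnt = 2
After iteration 5: step = 4, cnt = 2
After iteration 6: step = 5, cnt = 2
After iteration 7: step = 6, cnt = 3
After iteration 8: step = 7, cnt = 3
Loop ends.

Final answer: 3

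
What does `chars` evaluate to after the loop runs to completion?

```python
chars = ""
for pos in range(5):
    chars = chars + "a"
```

Let's trace through this code step by step.

Initialize: chars = ''
Entering loop: for pos in range(5):
After iteration 1: pos = 0, chars = 'a'
After iteration 2: pos = 1, chars = 'aa'
After iteration 3: pos = 2, chars = 'aaa'
After iteration 4: pos = 3, chars = 'aaaa'
After iteration 5: pos = 4, chars = 'aaaaa'
Loop ends.

Final answer: 'aaaaa'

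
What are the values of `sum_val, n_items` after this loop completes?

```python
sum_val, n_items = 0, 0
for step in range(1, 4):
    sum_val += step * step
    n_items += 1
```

Let's trace through this code step by step.

Initialize: sum_val = 0
Initialize: n_items = 0
Entering loop: for step in range(1, 4):
After iteration 1: step = 1, sum_val = 1, n_items = 1
After iteration 2: step = 2, sum_val = 5, n_items = 2
After iteration 3: step = 3, sum_val = 14, n_items = 3
Loop ends.

Final answer: 14, 3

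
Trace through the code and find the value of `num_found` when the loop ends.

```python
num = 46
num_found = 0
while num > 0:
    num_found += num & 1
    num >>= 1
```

Let's trace through this code step by step.

Initialize: num = 46
Initialize: num_found = 0
Entering loop: while num > 0:
After iteration 1: num = 23, num_found = 0
After iteration 2: num = 11, num_found = 1
After iteration 3: num = 5, num_found = 2
After iteration 4: num = 2, num_found = 3
After iteration 5: num = 1, num_found = 3
After iteration 6: num = 0, num_found = 4
Loop ends.

Final answer: 4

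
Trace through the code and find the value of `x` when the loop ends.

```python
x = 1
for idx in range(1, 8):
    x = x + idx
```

Let's trace through this code step by step.

Initialize: x = 1
Entering loop: for idx in range(1, 8):
After iteration 1: idx = 1, x = 2
After iteration 2: idx = 2, x = 4
After iteration 3: idx = 3, x = 7
After iteration 4: idx = 4, x = 11
After iteration 5: idx = 5, x = 16
After iteration 6: idx = 6, x = 22
After iteration 7: idx = 7, x = 29
Loop ends.

Final answer: 29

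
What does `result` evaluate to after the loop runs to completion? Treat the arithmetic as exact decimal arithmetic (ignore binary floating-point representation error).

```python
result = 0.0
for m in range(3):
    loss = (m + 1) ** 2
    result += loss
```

Let's trace through this code step by step.

Initialize: result = 0.0
Entering loop: for m in range(3):
After iteration 1: m = 0, result = 1.0, loss = 1
After iteration 2: m = 1, result = 5.0, loss = 4
After iteration 3: m = 2, result = 14.0, loss = 9
Loop ends.

Final answer: 14.0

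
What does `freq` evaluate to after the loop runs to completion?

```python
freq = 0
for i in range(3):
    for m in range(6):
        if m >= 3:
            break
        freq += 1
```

Let's trace through this code step by step.

Initialize: freq = 0
Entering loop: for i in range(3):
After iteration 1: i = 0, freq = 3
After iteration 2: i = 1, freq = 6
After iteration 3: i = 2, freq = 9
Loop ends.

Final answer: 9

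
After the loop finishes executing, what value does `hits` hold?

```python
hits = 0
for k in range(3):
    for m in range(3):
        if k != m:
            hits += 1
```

Let's trace through this code step by step.

Initialize: hits = 0
Entering loop: for k in range(3):
After iteration 1: k = 0, hits = 2
After iteration 2: k = 1, hits = 4
After iteration 3: k = 2, hits = 6
Loop ends.

Final answer: 6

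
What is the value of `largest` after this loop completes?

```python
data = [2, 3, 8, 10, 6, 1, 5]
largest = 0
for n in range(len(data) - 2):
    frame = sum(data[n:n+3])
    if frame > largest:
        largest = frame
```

Let's trace through this code step by step.

Initialize: data = [2, 3, 8, 10, 6, 1, 5]
Initialize: largest = 0
Entering loop: for n in range(len(data) - 2):
After iteration 1: n = 0, largest = 13, frame = 13
After iteration 2: n = 1, largest = 21, frame = 21
After iteration 3: n = 2, largest = 24, frame = 24
After iteration 4: n = 3, largest = 24, frame = 17
After iteration 5: n = 4, largest = 24, frame = 12
Loop ends.

Final answer: 24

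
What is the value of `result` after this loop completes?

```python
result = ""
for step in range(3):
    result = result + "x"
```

Let's trace through this code step by step.

Initialize: result = ''
Entering loop: for step in range(3):
After iteration 1: step = 0, result = 'x'
After iteration 2: step = 1, result = 'xx'
After iteration 3: step = 2, result = 'xxx'
Loop ends.

Final answer: 'xxx'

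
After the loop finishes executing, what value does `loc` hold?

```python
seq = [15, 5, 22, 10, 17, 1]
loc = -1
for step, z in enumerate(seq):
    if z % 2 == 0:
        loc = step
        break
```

Let's trace through this code step by step.

Initialize: seq = [15, 5, 22, 10, 17, 1]
Initialize: loc = -1
Entering loop: for step, z in enumerate(seq):
After iteration 1: step = 0, z = 15, loc = -1
After iteration 2: step = 1, z = 5, loc = -1
After iteration 3: step = 2, z = 22, loc = 2
Loop ends.

Final answer: 2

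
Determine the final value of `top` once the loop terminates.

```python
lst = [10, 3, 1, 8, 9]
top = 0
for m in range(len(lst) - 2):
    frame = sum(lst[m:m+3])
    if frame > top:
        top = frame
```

Let's trace through this code step by step.

Initialize: lst = [10, 3, 1, 8, 9]
Initialize: top = 0
Entering loop: for m in range(len(lst) - 2):
After iteration 1: m = 0, top = 14, frame = 14
After iteration 2: m = 1, top = 14, frame = 12
After iteration 3: m = 2, top = 18, frame = 18
Loop ends.

Final answer: 18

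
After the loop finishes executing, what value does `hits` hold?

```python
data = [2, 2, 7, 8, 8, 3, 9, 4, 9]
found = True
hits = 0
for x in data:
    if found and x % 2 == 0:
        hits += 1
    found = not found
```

Let's trace through this code step by step.

Initialize: data = [2, 2, 7, 8, 8, 3, 9, 4, 9]
Initialize: found = True
Initialize: hits = 0
Entering loop: for x in data:
After iteration 1: x = 2, found = False, hits = 1
After iteration 2: x = 2, found = True, hits = 1
After iteration 3: x = 7, found = False, hits = 1
After iteration 4: x = 8, found = True, hits = 1
After iteration 5: x = 8, found = False, hits = 2
After iteration 6: x = 3, found = True, hits = 2
After iteration 7: x = 9, found = False, hits = 2
After iteration 8: x = 4, found = True, hits = 2
After iteration 9: x = 9, found = False, hits = 2
Loop ends.

Final answer: 2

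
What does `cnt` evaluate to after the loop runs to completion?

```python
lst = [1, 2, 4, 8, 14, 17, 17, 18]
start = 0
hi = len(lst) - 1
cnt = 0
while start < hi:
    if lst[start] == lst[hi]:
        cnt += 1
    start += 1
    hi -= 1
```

Let's trace through this code step by step.

Initialize: lst = [1, 2, 4, 8, 14, 17, 17, 18]
Initialize: start = 0
Initialize: hi = 7
Initialize: cnt = 0
Entering loop: while start < hi:
After iteration 1: start = 1, hi = 6, cnt = 0
After iteration 2: start = 2, hi = 5, cnt = 0
After iteration 3: start = 3, hi = 4, cnt = 0
After iteration 4: start = 4, hi = 3, cnt = 0
Loop ends.

Final answer: 0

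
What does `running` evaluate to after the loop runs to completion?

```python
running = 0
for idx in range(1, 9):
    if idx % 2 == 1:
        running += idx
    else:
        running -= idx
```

Let's trace through this code step by step.

Initialize: running = 0
Entering loop: for idx in range(1, 9):
After iteration 1: idx = 1, running = 1
After iteration 2: idx = 2, running = -1
After iteration 3: idx = 3, running = 2
After iteration 4: idx = 4, running = -2
After iteration 5: idx = 5, running = 3
After iteration 6: idx = 6, running = -3
After iteration 7: idx = 7, running = 4
After iteration 8: idx = 8, running = -4
Loop ends.

Final answer: -4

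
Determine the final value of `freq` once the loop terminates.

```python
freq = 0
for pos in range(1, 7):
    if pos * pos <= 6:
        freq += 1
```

Let's trace through this code step by step.

Initialize: freq = 0
Entering loop: for pos in range(1, 7):
After iteration 1: pos = 1, freq = 1
After iteration 2: pos = 2, freq = 2
After iteration 3: pos = 3, freq = 2
After iteration 4: pos = 4, freq = 2
After iteration 5: pos = 5, freq = 2
After iteration 6: pos = 6, freq = 2
Loop ends.

Final answer: 2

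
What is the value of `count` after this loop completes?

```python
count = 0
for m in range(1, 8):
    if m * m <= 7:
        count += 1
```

Let's trace through this code step by step.

Initialize: count = 0
Entering loop: for m in range(1, 8):
After iteration 1: m = 1, count = 1
After iteration 2: m = 2, count = 2
After iteration 3: m = 3, count = 2
After iteration 4: m = 4, count = 2
After iteration 5: m = 5, count = 2
After iteration 6: m = 6, count = 2
After iteration 7: m = 7, count = 2
Loop ends.

Final answer: 2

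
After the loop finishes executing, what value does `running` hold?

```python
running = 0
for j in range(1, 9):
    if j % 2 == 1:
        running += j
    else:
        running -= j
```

Let's trace through this code step by step.

Initialize: running = 0
Entering loop: for j in range(1, 9):
After iteration 1: j = 1, running = 1
After iteration 2: j = 2, running = -1
After iteration 3: j = 3, running = 2
After iteration 4: j = 4, running = -2
After iteration 5: j = 5, running = 3
After iteration 6: j = 6, running = -3
After iteration 7: j = 7, running = 4
After iteration 8: j = 8, running = -4
Loop ends.

Final answer: -4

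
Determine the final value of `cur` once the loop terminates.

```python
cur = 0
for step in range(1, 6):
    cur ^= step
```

Let's trace through this code step by step.

Initialize: cur = 0
Entering loop: for step in range(1, 6):
After iteration 1: step = 1, cur = 1
After iteration 2: step = 2, cur = 3
After iteration 3: step = 3, cur = 0
After iteration 4: step = 4, cur = 4
After iteration 5: step = 5, cur = 1
Loop ends.

Final answer: 1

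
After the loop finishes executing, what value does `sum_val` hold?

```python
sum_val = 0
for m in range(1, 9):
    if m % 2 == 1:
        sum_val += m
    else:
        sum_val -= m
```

Let's trace through this code step by step.

Initialize: sum_val = 0
Entering loop: for m in range(1, 9):
After iteration 1: m = 1, sum_val = 1
After iteration 2: m = 2, sum_val = -1
After iteration 3: m = 3, sum_val = 2
After iteration 4: m = 4, sum_val = -2
After iteration 5: m = 5, sum_val = 3
After iteration 6: m = 6, sum_val = -3
After iteration 7: m = 7, sum_val = 4
After iteration 8: m = 8, sum_val = -4
Loop ends.

Final answer: -4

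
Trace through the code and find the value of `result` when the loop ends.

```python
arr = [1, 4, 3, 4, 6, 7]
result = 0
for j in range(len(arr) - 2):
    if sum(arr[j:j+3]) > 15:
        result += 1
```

Let's trace through this code step by step.

Initialize: arr = [1, 4, 3, 4, 6, 7]
Initialize: result = 0
Entering loop: for j in range(len(arr) - 2):
After iteration 1: j = 0, result = 0
After iteration 2: j = 1, result = 0
After iteration 3: j = 2, result = 0
After iteration 4: j = 3, result = 1
Loop ends.

Final answer: 1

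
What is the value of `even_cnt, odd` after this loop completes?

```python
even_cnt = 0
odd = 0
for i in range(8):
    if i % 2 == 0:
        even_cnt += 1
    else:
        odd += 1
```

Let's trace through this code step by step.

Initialize: even_cnt = 0
Initialize: odd = 0
Entering loop: for i in range(8):
After iteration 1: i = 0, even_cnt = 1, odd = 0
After iteration 2: i = 1, even_cnt = 1, odd = 1
After iteration 3: i = 2, even_cnt = 2, odd = 1
After iteration 4: i = 3, even_cnt = 2, odd = 2
After iteration 5: i = 4, even_cnt = 3, odd = 2
After iteration 6: i = 5, even_cnt = 3, odd = 3
After iteration 7: i = 6, even_cnt = 4, odd = 3
After iteration 8: i = 7, even_cnt = 4, odd = 4
Loop ends.

Final answer: 4, 4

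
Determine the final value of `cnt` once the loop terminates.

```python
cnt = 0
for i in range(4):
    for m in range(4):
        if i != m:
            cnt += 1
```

Let's trace through this code step by step.

Initialize: cnt = 0
Entering loop: for i in range(4):
After iteration 1: i = 0, cnt = 3
After iteration 2: i = 1, cnt = 6
After iteration 3: i = 2, cnt = 9
After iteration 4: i = 3, cnt = 12
Loop ends.

Final answer: 12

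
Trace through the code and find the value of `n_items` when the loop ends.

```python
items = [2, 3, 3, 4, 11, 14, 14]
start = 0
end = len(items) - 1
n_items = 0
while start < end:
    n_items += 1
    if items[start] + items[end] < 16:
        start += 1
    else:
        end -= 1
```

Let's trace through this code step by step.

Initialize: items = [2, 3, 3, 4, 11, 14, 14]
Initialize: start = 0
Initialize: end = 6
Initialize: n_items = 0
Entering loop: while start < end:
After iteration 1: start = 0, end = 5, n_items = 1
After iteration 2: start = 0, end = 4, n_items = 2
After iteration 3: start = 1, end = 4, n_items = 3
After iteration 4: start = 2, end = 4, n_items = 4
After iteration 5: start = 3, end = 4, n_items = 5
After iteration 6: start = 4, end = 4, n_items = 6
Loop ends.

Final answer: 6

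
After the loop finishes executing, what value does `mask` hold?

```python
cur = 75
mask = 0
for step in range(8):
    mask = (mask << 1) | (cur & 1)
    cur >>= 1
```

Let's trace through this code step by step.

Initialize: cur = 75
Initialize: mask = 0
Entering loop: for step in range(8):
After iteration 1: step = 0, cur = 37, mask = 1
After iteration 2: step = 1, cur = 18, mask = 3
After iteration 3: step = 2, cur = 9, mask = 6
After iteration 4: step = 3, cur = 4, mask = 13
After iteration 5: step = 4, cur = 2, mask = 26
After iteration 6: step = 5, cur = 1, mask = 52
After iteration 7: step = 6, cur = 0, mask = 105
After iteration 8: step = 7, cur = 0, mask = 210
Loop ends.

Final answer: 210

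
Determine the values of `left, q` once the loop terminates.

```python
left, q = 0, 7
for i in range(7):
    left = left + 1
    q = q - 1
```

Let's trace through this code step by step.

Initialize: left = 0
Initialize: q = 7
Entering loop: for i in range(7):
After iteration 1: i = 0, left = 1, q = 6
After iteration 2: i = 1, left = 2, q = 5
After iteration 3: i = 2, left = 3, q = 4
After iteration 4: i = 3, left = 4, q = 3
After iteration 5: i = 4, left = 5, q = 2
After iteration 6: i = 5, left = 6, q = 1
After iteration 7: i = 6, left = 7, q = 0
Loop ends.

Final answer: 7, 0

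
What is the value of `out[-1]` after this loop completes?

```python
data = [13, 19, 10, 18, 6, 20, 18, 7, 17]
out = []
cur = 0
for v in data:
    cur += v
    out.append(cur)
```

Let's trace through this code step by step.

Initialize: data = [13, 19, 10, 18, 6, 20, 18, 7, 17]
Initialize: out = []
Initialize: cur = 0
Entering loop: for v in data:
After iteration 1: v = 13, out = [13], cur = 13
After iteration 2: v = 19, out = [13, 32], cur = 32
After iteration 3: v = 10, out = [13, 32, 42], cur = 42
After iteration 4: v = 18, out = [13, 32, 42, 60], cur = 60
After iteration 5: v = 6, out = [13, 32, 42, 60, 66], cur = 66
After iteration 6: v = 20, out = [13, 32, 42, 60, 66, 86], cur = 86
After iteration 7: v = 18, out = [13, 32, 42, 60, 66, 86, 104], cur = 104
After iteration 8: v = 7, out = [13, 32, 42, 60, 66, 86, 104, 111], cur = 111
After iteration 9: v = 17, out = [13, 32, 42, 60, 66, 86, 104, 111, 128], cur = 128
Loop ends.
out[-1] = 128

Final answer: 128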